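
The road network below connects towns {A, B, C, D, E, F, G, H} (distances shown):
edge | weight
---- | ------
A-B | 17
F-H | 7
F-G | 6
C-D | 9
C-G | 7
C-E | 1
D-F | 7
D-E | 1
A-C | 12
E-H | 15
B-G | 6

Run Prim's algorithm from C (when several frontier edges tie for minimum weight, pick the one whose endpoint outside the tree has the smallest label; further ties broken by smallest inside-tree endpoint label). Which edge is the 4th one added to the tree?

F-G

Grow the tree from C using Prim:
Step 1: frontier [C-E 1, C-G 7, C-D 9, A-C 12] → take C-E (1); add E.
Step 2: frontier [C-G 7, C-D 9, A-C 12, D-E 1, E-H 15] → take D-E (1); add D.
Step 3: frontier [C-G 7, A-C 12, D-F 7, E-H 15] → take D-F (7); add F.
Step 4: frontier [C-G 7, A-C 12, E-H 15, F-G 6, F-H 7] → take F-G (6); add G.
Step 5: frontier [A-C 12, E-H 15, F-H 7, B-G 6] → take B-G (6); add B.
Step 6: frontier [A-B 17, A-C 12, E-H 15, F-H 7] → take F-H (7); add H.
Step 7: frontier [A-B 17, A-C 12] → take A-C (12); add A.
The 4th edge added is F-G.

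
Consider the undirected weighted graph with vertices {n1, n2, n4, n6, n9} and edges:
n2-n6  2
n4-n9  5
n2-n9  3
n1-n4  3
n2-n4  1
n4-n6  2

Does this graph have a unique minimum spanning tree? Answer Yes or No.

No

Kruskal: consider edges lightest-first.
n2-n4 (1): add. Components now {n9} {n1} {n2,n4} {n6}
n2-n6 (2): add. Components now {n9} {n1} {n2,n4,n6}
n4-n6 (2): skip — n4 and n6 already connected.
n1-n4 (3): add. Components now {n9} {n1,n2,n4,n6}
n2-n9 (3): add. Components now {n1,n2,n4,n6,n9}
Non-tree edge n4-n6 has weight 2, equal to the heaviest edge on its tree cycle — swapping gives another MST of the same weight. Not unique.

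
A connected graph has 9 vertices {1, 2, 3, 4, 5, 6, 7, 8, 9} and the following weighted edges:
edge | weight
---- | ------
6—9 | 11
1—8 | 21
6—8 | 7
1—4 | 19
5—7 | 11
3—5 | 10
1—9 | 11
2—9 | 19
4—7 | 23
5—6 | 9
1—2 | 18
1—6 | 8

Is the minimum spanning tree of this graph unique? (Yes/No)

No

Kruskal: consider edges lightest-first.
6—8 (7): add — endpoints in different components.
1—6 (8): add — endpoints in different components.
5—6 (9): add — endpoints in different components.
3—5 (10): add — endpoints in different components.
1—9 (11): add — endpoints in different components.
5—7 (11): add — endpoints in different components.
6—9 (11): skip — 6 and 9 already connected.
1—2 (18): add — endpoints in different components.
1—4 (19): add — endpoints in different components.
Non-tree edge 6—9 has weight 11, equal to the heaviest edge on its tree cycle — swapping gives another MST of the same weight. Not unique.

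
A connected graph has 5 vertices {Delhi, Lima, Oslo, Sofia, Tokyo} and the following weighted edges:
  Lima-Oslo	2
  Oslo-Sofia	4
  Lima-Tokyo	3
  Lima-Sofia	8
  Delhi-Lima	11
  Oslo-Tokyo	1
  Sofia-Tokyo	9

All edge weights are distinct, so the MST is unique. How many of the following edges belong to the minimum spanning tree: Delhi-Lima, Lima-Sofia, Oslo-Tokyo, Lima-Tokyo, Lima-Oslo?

3

Sort edges by weight, then run Kruskal:
Oslo-Tokyo (1): add — endpoints in different components.
Lima-Oslo (2): add — endpoints in different components.
Lima-Tokyo (3): skip — Tokyo and Lima already connected.
Oslo-Sofia (4): add — endpoints in different components.
Lima-Sofia (8): skip — Lima and Sofia already connected.
Sofia-Tokyo (9): skip — Tokyo and Sofia already connected.
Delhi-Lima (11): add — endpoints in different components.
MST edge set: {Oslo-Tokyo, Lima-Oslo, Oslo-Sofia, Delhi-Lima}.
Of the listed edges, {Delhi-Lima, Oslo-Tokyo, Lima-Oslo} are in the MST → 3.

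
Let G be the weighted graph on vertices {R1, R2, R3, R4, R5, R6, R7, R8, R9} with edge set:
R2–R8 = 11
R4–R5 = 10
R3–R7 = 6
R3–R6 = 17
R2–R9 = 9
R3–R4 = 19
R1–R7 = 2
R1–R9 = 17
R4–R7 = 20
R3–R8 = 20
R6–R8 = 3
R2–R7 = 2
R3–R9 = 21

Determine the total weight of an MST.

Prim's algorithm from R5:
Step 1: frontier [R4–R5 10] → take R4–R5 (10); add R4.
Step 2: frontier [R3–R4 19, R4–R7 20] → take R3–R4 (19); add R3.
Step 3: frontier [R3–R7 6, R3–R6 17, R3–R8 20, R3–R9 21, R4–R7 20] → take R3–R7 (6); add R7.
Step 4: frontier [R3–R6 17, R3–R8 20, R3–R9 21, R1–R7 2, R2–R7 2] → take R1–R7 (2); add R1.
Step 5: frontier [R1–R9 17, R3–R6 17, R3–R8 20, R3–R9 21, R2–R7 2] → take R2–R7 (2); add R2.
Step 6: frontier [R1–R9 17, R2–R9 9, R2–R8 11, R3–R6 17, R3–R8 20, R3–R9 21] → take R2–R9 (9); add R9.
Step 7: frontier [R2–R8 11, R3–R6 17, R3–R8 20] → take R2–R8 (11); add R8.
Step 8: frontier [R3–R6 17, R6–R8 3] → take R6–R8 (3); add R6.
MST edges: R4–R5, R3–R4, R3–R7, R1–R7, R2–R7, R2–R9, R2–R8, R6–R8; total weight 10+19+6+2+2+9+11+3 = 62.

62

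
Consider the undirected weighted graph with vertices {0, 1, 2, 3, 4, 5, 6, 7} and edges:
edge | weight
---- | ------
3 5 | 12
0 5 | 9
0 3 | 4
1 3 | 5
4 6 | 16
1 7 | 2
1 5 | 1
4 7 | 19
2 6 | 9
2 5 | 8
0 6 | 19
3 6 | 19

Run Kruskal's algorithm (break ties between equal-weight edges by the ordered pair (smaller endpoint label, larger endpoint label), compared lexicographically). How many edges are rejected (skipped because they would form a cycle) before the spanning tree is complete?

2

Kruskal's algorithm — process edges by increasing weight (ties by edge label):
1 5 (1): add — endpoints in different components.
1 7 (2): add — endpoints in different components.
0 3 (4): add — endpoints in different components.
1 3 (5): add — endpoints in different components.
2 5 (8): add — endpoints in different components.
0 5 (9): skip — 0 and 5 already connected.
2 6 (9): add — endpoints in different components.
3 5 (12): skip — 3 and 5 already connected.
4 6 (16): add — endpoints in different components.
Edges rejected before the tree was complete: 2.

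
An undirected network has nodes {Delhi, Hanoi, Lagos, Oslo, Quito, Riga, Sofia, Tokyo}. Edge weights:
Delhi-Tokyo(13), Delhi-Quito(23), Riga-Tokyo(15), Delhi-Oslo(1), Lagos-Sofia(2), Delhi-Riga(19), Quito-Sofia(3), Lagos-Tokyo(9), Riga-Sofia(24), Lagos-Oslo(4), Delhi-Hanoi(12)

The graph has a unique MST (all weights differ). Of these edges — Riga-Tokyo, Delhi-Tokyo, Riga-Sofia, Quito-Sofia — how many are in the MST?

Kruskal: consider edges lightest-first.
Delhi-Oslo (1): add — endpoints in different components.
Lagos-Sofia (2): add — endpoints in different components.
Quito-Sofia (3): add — endpoints in different components.
Lagos-Oslo (4): add — endpoints in different components.
Lagos-Tokyo (9): add — endpoints in different components.
Delhi-Hanoi (12): add — endpoints in different components.
Delhi-Tokyo (13): skip — Delhi and Tokyo already connected.
Riga-Tokyo (15): add — endpoints in different components.
MST edge set: {Delhi-Oslo, Lagos-Sofia, Quito-Sofia, Lagos-Oslo, Lagos-Tokyo, Delhi-Hanoi, Riga-Tokyo}.
Of the listed edges, {Riga-Tokyo, Quito-Sofia} are in the MST → 2.

2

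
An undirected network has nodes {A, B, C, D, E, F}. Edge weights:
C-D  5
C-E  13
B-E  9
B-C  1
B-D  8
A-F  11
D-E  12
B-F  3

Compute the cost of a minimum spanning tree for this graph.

29

Kruskal's algorithm — process edges by increasing weight (ties by edge label):
B-C (1): add — endpoints in different components.
B-F (3): add — endpoints in different components.
C-D (5): add — endpoints in different components.
B-D (8): skip — B and D already connected.
B-E (9): add — endpoints in different components.
A-F (11): add — endpoints in different components.
MST edges: B-C, B-F, C-D, B-E, A-F; total weight 1+3+5+9+11 = 29.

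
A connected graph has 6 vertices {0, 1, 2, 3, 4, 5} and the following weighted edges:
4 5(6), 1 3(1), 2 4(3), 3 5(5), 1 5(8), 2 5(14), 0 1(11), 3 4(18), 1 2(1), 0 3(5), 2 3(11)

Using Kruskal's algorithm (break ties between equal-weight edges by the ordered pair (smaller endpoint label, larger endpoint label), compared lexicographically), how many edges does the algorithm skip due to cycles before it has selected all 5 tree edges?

0

Kruskal: consider edges lightest-first.
1 2 (1): add. Components now {0} {1,2} {3} {4} {5}
1 3 (1): add. Components now {0} {1,2,3} {4} {5}
2 4 (3): add. Components now {0} {1,2,3,4} {5}
0 3 (5): add. Components now {0,1,2,3,4} {5}
3 5 (5): add. Components now {0,1,2,3,4,5}
Edges rejected before the tree was complete: 0.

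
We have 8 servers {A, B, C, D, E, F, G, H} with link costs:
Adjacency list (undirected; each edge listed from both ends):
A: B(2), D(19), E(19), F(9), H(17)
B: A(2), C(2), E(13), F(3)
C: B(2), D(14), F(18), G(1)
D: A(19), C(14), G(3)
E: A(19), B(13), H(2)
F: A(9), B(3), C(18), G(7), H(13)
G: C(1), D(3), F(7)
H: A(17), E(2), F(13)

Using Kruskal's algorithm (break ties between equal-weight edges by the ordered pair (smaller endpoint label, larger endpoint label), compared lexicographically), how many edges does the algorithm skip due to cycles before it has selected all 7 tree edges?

2

Kruskal's algorithm — process edges by increasing weight (ties by edge label):
C–G (1): add — endpoints in different components.
A–B (2): add — endpoints in different components.
B–C (2): add — endpoints in different components.
E–H (2): add — endpoints in different components.
B–F (3): add — endpoints in different components.
D–G (3): add — endpoints in different components.
F–G (7): skip — F and G already connected.
A–F (9): skip — A and F already connected.
B–E (13): add — endpoints in different components.
Edges rejected before the tree was complete: 2.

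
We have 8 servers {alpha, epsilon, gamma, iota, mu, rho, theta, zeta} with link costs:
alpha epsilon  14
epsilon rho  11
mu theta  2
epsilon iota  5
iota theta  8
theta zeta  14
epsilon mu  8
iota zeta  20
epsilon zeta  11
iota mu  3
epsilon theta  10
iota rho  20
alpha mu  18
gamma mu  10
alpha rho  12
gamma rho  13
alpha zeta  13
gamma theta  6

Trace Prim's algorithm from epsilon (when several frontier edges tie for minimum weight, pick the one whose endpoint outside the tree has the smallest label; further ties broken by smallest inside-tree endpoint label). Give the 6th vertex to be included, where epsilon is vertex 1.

rho

Prim, starting at epsilon.
Step 1: cheapest edge leaving the tree is epsilon iota (5); add iota.
Step 2: cheapest edge leaving the tree is iota mu (3); add mu.
Step 3: cheapest edge leaving the tree is mu theta (2); add theta.
Step 4: cheapest edge leaving the tree is gamma theta (6); add gamma.
Step 5: cheapest edge leaving the tree is epsilon rho (11); add rho.
Step 6: cheapest edge leaving the tree is epsilon zeta (11); add zeta.
Step 7: cheapest edge leaving the tree is alpha rho (12); add alpha.
Vertex order: epsilon, iota, mu, theta, gamma, rho, zeta, alpha. The 6th vertex is rho.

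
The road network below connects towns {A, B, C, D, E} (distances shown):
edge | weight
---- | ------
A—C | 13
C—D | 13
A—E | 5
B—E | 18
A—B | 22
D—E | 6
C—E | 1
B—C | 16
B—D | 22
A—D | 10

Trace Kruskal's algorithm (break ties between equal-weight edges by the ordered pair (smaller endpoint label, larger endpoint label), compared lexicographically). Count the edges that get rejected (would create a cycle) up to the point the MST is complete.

3

Sort edges by weight, then run Kruskal:
C—E (1): add. Components now {A} {B} {C,E} {D}
A—E (5): add. Components now {A,C,E} {B} {D}
D—E (6): add. Components now {A,C,D,E} {B}
A—D (10): skip — A and D already connected.
A—C (13): skip — A and C already connected.
C—D (13): skip — C and D already connected.
B—C (16): add. Components now {A,B,C,D,E}
Edges rejected before the tree was complete: 3.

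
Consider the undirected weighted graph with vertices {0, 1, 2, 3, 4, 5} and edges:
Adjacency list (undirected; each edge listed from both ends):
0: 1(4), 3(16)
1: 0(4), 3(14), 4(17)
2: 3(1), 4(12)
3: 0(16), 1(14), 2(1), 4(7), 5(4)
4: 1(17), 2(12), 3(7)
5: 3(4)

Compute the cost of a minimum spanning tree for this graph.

Sort edges by weight, then run Kruskal:
2—3 (1): add. Components now {0} {1} {2,3} {4} {5}
0—1 (4): add. Components now {0,1} {2,3} {4} {5}
3—5 (4): add. Components now {0,1} {2,3,5} {4}
3—4 (7): add. Components now {0,1} {2,3,4,5}
2—4 (12): skip — 2 and 4 already connected.
1—3 (14): add. Components now {0,1,2,3,4,5}
MST edges: 2—3, 0—1, 3—5, 3—4, 1—3; total weight 1+4+4+7+14 = 30.

30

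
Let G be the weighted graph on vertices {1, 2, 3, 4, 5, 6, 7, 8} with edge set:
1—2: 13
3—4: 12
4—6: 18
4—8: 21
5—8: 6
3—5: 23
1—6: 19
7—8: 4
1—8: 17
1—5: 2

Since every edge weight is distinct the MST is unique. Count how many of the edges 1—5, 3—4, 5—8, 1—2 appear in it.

Kruskal: consider edges lightest-first.
1—5 (2): add — endpoints in different components.
7—8 (4): add — endpoints in different components.
5—8 (6): add — endpoints in different components.
3—4 (12): add — endpoints in different components.
1—2 (13): add — endpoints in different components.
1—8 (17): skip — 1 and 8 already connected.
4—6 (18): add — endpoints in different components.
1—6 (19): add — endpoints in different components.
MST edge set: {1—5, 7—8, 5—8, 3—4, 1—2, 4—6, 1—6}.
Of the listed edges, {1—5, 3—4, 5—8, 1—2} are in the MST → 4.

4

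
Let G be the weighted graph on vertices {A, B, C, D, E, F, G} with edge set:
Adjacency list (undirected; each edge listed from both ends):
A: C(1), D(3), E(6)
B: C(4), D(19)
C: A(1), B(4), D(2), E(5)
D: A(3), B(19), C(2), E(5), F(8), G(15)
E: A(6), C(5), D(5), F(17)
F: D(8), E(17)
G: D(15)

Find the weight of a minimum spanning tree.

35

Prim, starting at B.
Step 1: frontier [B–C 4, B–D 19] → take B–C (4); add C.
Step 2: frontier [B–D 19, A–C 1, C–D 2, C–E 5] → take A–C (1); add A.
Step 3: frontier [A–D 3, A–E 6, B–D 19, C–D 2, C–E 5] → take C–D (2); add D.
Step 4: frontier [A–E 6, C–E 5, D–E 5, D–F 8, D–G 15] → take C–E (5); add E.
Step 5: frontier [D–F 8, D–G 15, E–F 17] → take D–F (8); add F.
Step 6: frontier [D–G 15] → take D–G (15); add G.
MST edges: B–C, A–C, C–D, C–E, D–F, D–G; total weight 4+1+2+5+8+15 = 35.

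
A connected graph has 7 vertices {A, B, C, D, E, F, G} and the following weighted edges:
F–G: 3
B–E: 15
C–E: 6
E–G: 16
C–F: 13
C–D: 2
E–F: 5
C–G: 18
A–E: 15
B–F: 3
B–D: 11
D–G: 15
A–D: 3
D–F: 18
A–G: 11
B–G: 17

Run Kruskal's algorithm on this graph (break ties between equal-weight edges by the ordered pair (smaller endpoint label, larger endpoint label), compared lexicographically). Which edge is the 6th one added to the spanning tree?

C-E

Kruskal's algorithm — process edges by increasing weight (ties by edge label):
C–D (2): add. Components now {A} {B} {C,D} {E} {F} {G}
A–D (3): add. Components now {A,C,D} {B} {E} {F} {G}
B–F (3): add. Components now {A,C,D} {B,F} {E} {G}
F–G (3): add. Components now {A,C,D} {B,F,G} {E}
E–F (5): add. Components now {A,C,D} {B,E,F,G}
C–E (6): add. Components now {A,B,C,D,E,F,G}
The 6th edge added is C–E.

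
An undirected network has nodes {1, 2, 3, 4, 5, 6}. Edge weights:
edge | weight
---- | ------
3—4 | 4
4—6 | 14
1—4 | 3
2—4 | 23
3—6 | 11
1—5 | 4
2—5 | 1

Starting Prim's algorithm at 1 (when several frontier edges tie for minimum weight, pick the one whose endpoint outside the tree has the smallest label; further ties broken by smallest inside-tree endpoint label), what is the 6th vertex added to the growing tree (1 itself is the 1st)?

Grow the tree from 1 using Prim:
Step 1: frontier [1—4 3, 1—5 4] → take 1—4 (3); add 4.
Step 2: frontier [1—5 4, 3—4 4, 4—6 14, 2—4 23] → take 3—4 (4); add 3.
Step 3: frontier [1—5 4, 3—6 11, 4—6 14, 2—4 23] → take 1—5 (4); add 5.
Step 4: frontier [3—6 11, 4—6 14, 2—4 23, 2—5 1] → take 2—5 (1); add 2.
Step 5: frontier [3—6 11, 4—6 14] → take 3—6 (11); add 6.
Vertex order: 1, 4, 3, 5, 2, 6. The 6th vertex is 6.

6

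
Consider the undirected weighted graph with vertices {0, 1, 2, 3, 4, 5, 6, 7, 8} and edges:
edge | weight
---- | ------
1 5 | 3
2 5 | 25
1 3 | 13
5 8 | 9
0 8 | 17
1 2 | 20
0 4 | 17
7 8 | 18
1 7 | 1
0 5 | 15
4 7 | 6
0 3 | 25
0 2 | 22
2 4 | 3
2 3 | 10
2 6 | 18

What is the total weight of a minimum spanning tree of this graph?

Sort edges by weight, then run Kruskal:
1 7 (1): add — endpoints in different components.
1 5 (3): add — endpoints in different components.
2 4 (3): add — endpoints in different components.
4 7 (6): add — endpoints in different components.
5 8 (9): add — endpoints in different components.
2 3 (10): add — endpoints in different components.
1 3 (13): skip — 1 and 3 already connected.
0 5 (15): add — endpoints in different components.
0 4 (17): skip — 0 and 4 already connected.
0 8 (17): skip — 0 and 8 already connected.
2 6 (18): add — endpoints in different components.
MST edges: 1 7, 1 5, 2 4, 4 7, 5 8, 2 3, 0 5, 2 6; total weight 1+3+3+6+9+10+15+18 = 65.

65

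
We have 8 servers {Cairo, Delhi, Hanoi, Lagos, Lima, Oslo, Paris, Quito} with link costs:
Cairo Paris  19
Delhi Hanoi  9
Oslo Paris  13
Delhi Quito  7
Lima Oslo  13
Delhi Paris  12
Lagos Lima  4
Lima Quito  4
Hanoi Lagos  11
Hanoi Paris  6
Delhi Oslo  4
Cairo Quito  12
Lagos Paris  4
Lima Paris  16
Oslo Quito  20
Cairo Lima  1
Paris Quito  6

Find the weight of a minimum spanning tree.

Sort edges by weight, then run Kruskal:
Cairo Lima (1): add — endpoints in different components.
Delhi Oslo (4): add — endpoints in different components.
Lagos Lima (4): add — endpoints in different components.
Lagos Paris (4): add — endpoints in different components.
Lima Quito (4): add — endpoints in different components.
Hanoi Paris (6): add — endpoints in different components.
Paris Quito (6): skip — Paris and Quito already connected.
Delhi Quito (7): add — endpoints in different components.
MST edges: Cairo Lima, Delhi Oslo, Lagos Lima, Lagos Paris, Lima Quito, Hanoi Paris, Delhi Quito; total weight 1+4+4+4+4+6+7 = 30.

30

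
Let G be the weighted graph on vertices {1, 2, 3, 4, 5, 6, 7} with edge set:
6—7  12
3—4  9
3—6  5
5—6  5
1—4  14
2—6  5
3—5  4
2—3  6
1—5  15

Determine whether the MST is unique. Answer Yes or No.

Kruskal's algorithm — process edges by increasing weight (ties by edge label):
3—5 (4): add. Components now {1} {2} {3,5} {4} {6} {7}
2—6 (5): add. Components now {1} {2,6} {3,5} {4} {7}
3—6 (5): add. Components now {1} {2,3,5,6} {4} {7}
5—6 (5): skip — 5 and 6 already connected.
2—3 (6): skip — 2 and 3 already connected.
3—4 (9): add. Components now {1} {2,3,4,5,6} {7}
6—7 (12): add. Components now {1} {2,3,4,5,6,7}
1—4 (14): add. Components now {1,2,3,4,5,6,7}
Non-tree edge 5—6 has weight 5, equal to the heaviest edge on its tree cycle — swapping gives another MST of the same weight. Not unique.

No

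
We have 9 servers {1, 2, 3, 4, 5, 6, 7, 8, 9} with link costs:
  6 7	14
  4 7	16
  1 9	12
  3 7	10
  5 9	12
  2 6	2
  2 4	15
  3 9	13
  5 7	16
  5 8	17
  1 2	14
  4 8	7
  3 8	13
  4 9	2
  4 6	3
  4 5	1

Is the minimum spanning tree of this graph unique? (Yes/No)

Kruskal's algorithm — process edges by increasing weight (ties by edge label):
4 5 (1): add — endpoints in different components.
2 6 (2): add — endpoints in different components.
4 9 (2): add — endpoints in different components.
4 6 (3): add — endpoints in different components.
4 8 (7): add — endpoints in different components.
3 7 (10): add — endpoints in different components.
1 9 (12): add — endpoints in different components.
5 9 (12): skip — 5 and 9 already connected.
3 8 (13): add — endpoints in different components.
Non-tree edge 3 9 has weight 13, equal to the heaviest edge on its tree cycle — swapping gives another MST of the same weight. Not unique.

No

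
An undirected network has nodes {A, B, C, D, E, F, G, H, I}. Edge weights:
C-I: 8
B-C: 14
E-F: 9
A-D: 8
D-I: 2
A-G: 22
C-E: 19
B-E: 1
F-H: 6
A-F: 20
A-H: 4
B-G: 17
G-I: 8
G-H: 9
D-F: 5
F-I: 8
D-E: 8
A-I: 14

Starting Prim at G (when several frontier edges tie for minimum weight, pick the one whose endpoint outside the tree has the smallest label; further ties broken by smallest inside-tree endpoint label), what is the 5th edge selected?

A-H

Grow the tree from G using Prim:
Step 1: cheapest edge leaving the tree is G-I (8); add I.
Step 2: cheapest edge leaving the tree is D-I (2); add D.
Step 3: cheapest edge leaving the tree is D-F (5); add F.
Step 4: cheapest edge leaving the tree is F-H (6); add H.
Step 5: cheapest edge leaving the tree is A-H (4); add A.
Step 6: cheapest edge leaving the tree is C-I (8); add C.
Step 7: cheapest edge leaving the tree is D-E (8); add E.
Step 8: cheapest edge leaving the tree is B-E (1); add B.
The 5th edge added is A-H.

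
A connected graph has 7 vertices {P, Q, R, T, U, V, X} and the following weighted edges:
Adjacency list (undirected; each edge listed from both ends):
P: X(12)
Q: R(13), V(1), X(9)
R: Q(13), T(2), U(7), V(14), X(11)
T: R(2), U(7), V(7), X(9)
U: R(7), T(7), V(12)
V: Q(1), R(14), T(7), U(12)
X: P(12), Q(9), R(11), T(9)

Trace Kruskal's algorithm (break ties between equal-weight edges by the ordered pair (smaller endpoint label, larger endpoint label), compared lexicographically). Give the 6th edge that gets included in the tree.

Sort edges by weight, then run Kruskal:
Q-V (1): add — endpoints in different components.
R-T (2): add — endpoints in different components.
R-U (7): add — endpoints in different components.
T-U (7): skip — U and T already connected.
T-V (7): add — endpoints in different components.
Q-X (9): add — endpoints in different components.
T-X (9): skip — T and X already connected.
R-X (11): skip — X and R already connected.
P-X (12): add — endpoints in different components.
The 6th edge added is P-X.

P-X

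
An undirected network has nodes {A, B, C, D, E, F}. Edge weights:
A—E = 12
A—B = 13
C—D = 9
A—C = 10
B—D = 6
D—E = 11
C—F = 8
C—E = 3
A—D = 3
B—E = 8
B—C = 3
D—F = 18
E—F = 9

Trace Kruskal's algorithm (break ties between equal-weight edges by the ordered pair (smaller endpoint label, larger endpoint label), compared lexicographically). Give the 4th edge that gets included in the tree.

B-D

Sort edges by weight, then run Kruskal:
A—D (3): add. Components now {A,D} {B} {C} {E} {F}
B—C (3): add. Components now {A,D} {B,C} {E} {F}
C—E (3): add. Components now {A,D} {B,C,E} {F}
B—D (6): add. Components now {A,B,C,D,E} {F}
B—E (8): skip — B and E already connected.
C—F (8): add. Components now {A,B,C,D,E,F}
The 4th edge added is B—D.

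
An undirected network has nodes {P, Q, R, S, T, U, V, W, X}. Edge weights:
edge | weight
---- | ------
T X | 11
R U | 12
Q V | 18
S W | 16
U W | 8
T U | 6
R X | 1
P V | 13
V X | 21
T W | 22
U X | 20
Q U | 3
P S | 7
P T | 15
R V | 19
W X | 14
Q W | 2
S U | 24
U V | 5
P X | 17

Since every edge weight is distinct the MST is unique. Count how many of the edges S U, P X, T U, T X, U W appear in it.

2

Kruskal's algorithm — process edges by increasing weight (ties by edge label):
R X (1): add — endpoints in different components.
Q W (2): add — endpoints in different components.
Q U (3): add — endpoints in different components.
U V (5): add — endpoints in different components.
T U (6): add — endpoints in different components.
P S (7): add — endpoints in different components.
U W (8): skip — U and W already connected.
T X (11): add — endpoints in different components.
R U (12): skip — R and U already connected.
P V (13): add — endpoints in different components.
MST edge set: {R X, Q W, Q U, U V, T U, P S, T X, P V}.
Of the listed edges, {T U, T X} are in the MST → 2.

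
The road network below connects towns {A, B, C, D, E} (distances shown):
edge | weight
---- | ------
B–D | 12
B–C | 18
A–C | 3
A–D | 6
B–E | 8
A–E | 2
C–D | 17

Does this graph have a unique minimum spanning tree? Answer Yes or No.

Sort edges by weight, then run Kruskal:
A–E (2): add — endpoints in different components.
A–C (3): add — endpoints in different components.
A–D (6): add — endpoints in different components.
B–E (8): add — endpoints in different components.
Every non-tree edge has weight strictly greater than the heaviest edge on the tree path between its endpoints, so the MST is unique.

Yes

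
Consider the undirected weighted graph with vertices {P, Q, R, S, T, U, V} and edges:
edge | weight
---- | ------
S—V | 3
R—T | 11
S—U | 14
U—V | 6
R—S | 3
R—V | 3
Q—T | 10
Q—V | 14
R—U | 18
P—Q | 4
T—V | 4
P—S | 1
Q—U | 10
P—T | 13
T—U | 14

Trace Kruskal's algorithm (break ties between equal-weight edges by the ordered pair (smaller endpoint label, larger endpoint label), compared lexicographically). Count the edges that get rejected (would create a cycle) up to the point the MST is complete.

1

Sort edges by weight, then run Kruskal:
P—S (1): add — endpoints in different components.
R—S (3): add — endpoints in different components.
R—V (3): add — endpoints in different components.
S—V (3): skip — V and S already connected.
P—Q (4): add — endpoints in different components.
T—V (4): add — endpoints in different components.
U—V (6): add — endpoints in different components.
Edges rejected before the tree was complete: 1.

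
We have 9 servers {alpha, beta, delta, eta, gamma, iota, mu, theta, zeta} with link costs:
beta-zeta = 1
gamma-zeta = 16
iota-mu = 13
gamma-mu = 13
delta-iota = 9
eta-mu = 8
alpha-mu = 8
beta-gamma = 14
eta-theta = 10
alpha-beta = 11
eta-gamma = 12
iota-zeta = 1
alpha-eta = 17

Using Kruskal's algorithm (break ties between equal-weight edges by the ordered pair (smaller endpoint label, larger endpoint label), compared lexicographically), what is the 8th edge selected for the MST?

Kruskal's algorithm — process edges by increasing weight (ties by edge label):
beta-zeta (1): add — endpoints in different components.
iota-zeta (1): add — endpoints in different components.
alpha-mu (8): add — endpoints in different components.
eta-mu (8): add — endpoints in different components.
delta-iota (9): add — endpoints in different components.
eta-theta (10): add — endpoints in different components.
alpha-beta (11): add — endpoints in different components.
eta-gamma (12): add — endpoints in different components.
The 8th edge added is eta-gamma.

eta-gamma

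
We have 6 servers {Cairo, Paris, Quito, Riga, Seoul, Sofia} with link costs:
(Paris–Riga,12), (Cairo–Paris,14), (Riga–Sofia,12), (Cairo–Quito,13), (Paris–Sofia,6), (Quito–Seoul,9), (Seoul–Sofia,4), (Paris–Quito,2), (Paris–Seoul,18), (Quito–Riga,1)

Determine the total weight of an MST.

Sort edges by weight, then run Kruskal:
Quito–Riga (1): add. Components now {Quito,Riga} {Seoul} {Sofia} {Paris} {Cairo}
Paris–Quito (2): add. Components now {Paris,Quito,Riga} {Seoul} {Sofia} {Cairo}
Seoul–Sofia (4): add. Components now {Paris,Quito,Riga} {Seoul,Sofia} {Cairo}
Paris–Sofia (6): add. Components now {Paris,Quito,Riga,Seoul,Sofia} {Cairo}
Quito–Seoul (9): skip — Quito and Seoul already connected.
Paris–Riga (12): skip — Paris and Riga already connected.
Riga–Sofia (12): skip — Sofia and Riga already connected.
Cairo–Quito (13): add. Components now {Cairo,Paris,Quito,Riga,Seoul,Sofia}
MST edges: Quito–Riga, Paris–Quito, Seoul–Sofia, Paris–Sofia, Cairo–Quito; total weight 1+2+4+6+13 = 26.

26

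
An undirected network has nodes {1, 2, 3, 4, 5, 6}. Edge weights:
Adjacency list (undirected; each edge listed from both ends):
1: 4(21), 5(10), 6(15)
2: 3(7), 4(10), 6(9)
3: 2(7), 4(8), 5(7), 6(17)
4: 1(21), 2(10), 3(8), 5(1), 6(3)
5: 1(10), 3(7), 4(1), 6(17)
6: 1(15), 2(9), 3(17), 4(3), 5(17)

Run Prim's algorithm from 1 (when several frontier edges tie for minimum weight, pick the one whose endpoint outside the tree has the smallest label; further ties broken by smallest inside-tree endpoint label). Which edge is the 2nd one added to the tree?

4-5

Grow the tree from 1 using Prim:
Step 1: cheapest edge leaving the tree is 1—5 (10); add 5.
Step 2: cheapest edge leaving the tree is 4—5 (1); add 4.
Step 3: cheapest edge leaving the tree is 4—6 (3); add 6.
Step 4: cheapest edge leaving the tree is 3—5 (7); add 3.
Step 5: cheapest edge leaving the tree is 2—3 (7); add 2.
The 2nd edge added is 4—5.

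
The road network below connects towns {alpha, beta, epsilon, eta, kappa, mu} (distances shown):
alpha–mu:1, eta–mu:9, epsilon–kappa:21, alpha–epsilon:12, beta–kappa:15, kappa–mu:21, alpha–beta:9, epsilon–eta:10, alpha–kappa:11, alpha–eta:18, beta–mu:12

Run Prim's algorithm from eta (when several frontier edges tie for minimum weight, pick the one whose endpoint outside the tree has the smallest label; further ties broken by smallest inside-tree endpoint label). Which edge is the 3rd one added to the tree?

Grow the tree from eta using Prim:
Step 1: frontier [eta–mu 9, epsilon–eta 10, alpha–eta 18] → take eta–mu (9); add mu.
Step 2: frontier [epsilon–eta 10, alpha–eta 18, alpha–mu 1, beta–mu 12, kappa–mu 21] → take alpha–mu (1); add alpha.
Step 3: frontier [alpha–beta 9, alpha–kappa 11, alpha–epsilon 12, epsilon–eta 10, beta–mu 12, kappa–mu 21] → take alpha–beta (9); add beta.
Step 4: frontier [alpha–kappa 11, alpha–epsilon 12, beta–kappa 15, epsilon–eta 10, kappa–mu 21] → take epsilon–eta (10); add epsilon.
Step 5: frontier [alpha–kappa 11, beta–kappa 15, epsilon–kappa 21, kappa–mu 21] → take alpha–kappa (11); add kappa.
The 3rd edge added is alpha–beta.

alpha-beta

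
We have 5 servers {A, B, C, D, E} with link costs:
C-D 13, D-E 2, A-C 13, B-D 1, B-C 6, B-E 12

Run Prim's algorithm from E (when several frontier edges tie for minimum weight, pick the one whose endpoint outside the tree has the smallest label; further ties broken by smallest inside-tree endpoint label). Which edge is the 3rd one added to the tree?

Prim, starting at E.
Step 1: cheapest edge leaving the tree is D-E (2); add D.
Step 2: cheapest edge leaving the tree is B-D (1); add B.
Step 3: cheapest edge leaving the tree is B-C (6); add C.
Step 4: cheapest edge leaving the tree is A-C (13); add A.
The 3rd edge added is B-C.

B-C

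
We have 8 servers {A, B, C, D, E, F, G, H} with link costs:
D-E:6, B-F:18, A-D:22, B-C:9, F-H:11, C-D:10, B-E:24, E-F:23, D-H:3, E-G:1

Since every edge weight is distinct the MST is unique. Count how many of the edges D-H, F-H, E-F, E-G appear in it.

3

Kruskal's algorithm — process edges by increasing weight (ties by edge label):
E-G (1): add — endpoints in different components.
D-H (3): add — endpoints in different components.
D-E (6): add — endpoints in different components.
B-C (9): add — endpoints in different components.
C-D (10): add — endpoints in different components.
F-H (11): add — endpoints in different components.
B-F (18): skip — B and F already connected.
A-D (22): add — endpoints in different components.
MST edge set: {E-G, D-H, D-E, B-C, C-D, F-H, A-D}.
Of the listed edges, {D-H, F-H, E-G} are in the MST → 3.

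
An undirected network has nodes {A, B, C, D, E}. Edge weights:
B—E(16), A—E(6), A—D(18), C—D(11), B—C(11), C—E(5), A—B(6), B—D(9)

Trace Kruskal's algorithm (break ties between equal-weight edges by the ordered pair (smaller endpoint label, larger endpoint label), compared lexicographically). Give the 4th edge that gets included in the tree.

B-D

Sort edges by weight, then run Kruskal:
C—E (5): add — endpoints in different components.
A—B (6): add — endpoints in different components.
A—E (6): add — endpoints in different components.
B—D (9): add — endpoints in different components.
The 4th edge added is B—D.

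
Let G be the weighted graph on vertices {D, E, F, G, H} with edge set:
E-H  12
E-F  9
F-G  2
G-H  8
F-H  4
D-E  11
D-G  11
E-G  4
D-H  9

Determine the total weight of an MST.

19

Prim's algorithm from D:
Step 1: frontier [D-H 9, D-E 11, D-G 11] → take D-H (9); add H.
Step 2: frontier [D-E 11, D-G 11, F-H 4, G-H 8, E-H 12] → take F-H (4); add F.
Step 3: frontier [D-E 11, D-G 11, F-G 2, E-F 9, G-H 8, E-H 12] → take F-G (2); add G.
Step 4: frontier [D-E 11, E-F 9, E-G 4, E-H 12] → take E-G (4); add E.
MST edges: D-H, F-H, F-G, E-G; total weight 9+4+2+4 = 19.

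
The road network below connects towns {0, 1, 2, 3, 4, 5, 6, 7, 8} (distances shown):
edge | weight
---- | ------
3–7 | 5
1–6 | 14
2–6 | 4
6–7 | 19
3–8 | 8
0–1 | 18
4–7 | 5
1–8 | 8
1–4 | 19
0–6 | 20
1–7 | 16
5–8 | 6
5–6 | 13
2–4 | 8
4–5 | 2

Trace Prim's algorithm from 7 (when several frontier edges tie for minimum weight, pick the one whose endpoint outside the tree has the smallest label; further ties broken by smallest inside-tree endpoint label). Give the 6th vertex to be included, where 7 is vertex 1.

Prim's algorithm from 7:
Step 1: cheapest edge leaving the tree is 3–7 (5); add 3.
Step 2: cheapest edge leaving the tree is 4–7 (5); add 4.
Step 3: cheapest edge leaving the tree is 4–5 (2); add 5.
Step 4: cheapest edge leaving the tree is 5–8 (6); add 8.
Step 5: cheapest edge leaving the tree is 1–8 (8); add 1.
Step 6: cheapest edge leaving the tree is 2–4 (8); add 2.
Step 7: cheapest edge leaving the tree is 2–6 (4); add 6.
Step 8: cheapest edge leaving the tree is 0–1 (18); add 0.
Vertex order: 7, 3, 4, 5, 8, 1, 2, 6, 0. The 6th vertex is 1.

1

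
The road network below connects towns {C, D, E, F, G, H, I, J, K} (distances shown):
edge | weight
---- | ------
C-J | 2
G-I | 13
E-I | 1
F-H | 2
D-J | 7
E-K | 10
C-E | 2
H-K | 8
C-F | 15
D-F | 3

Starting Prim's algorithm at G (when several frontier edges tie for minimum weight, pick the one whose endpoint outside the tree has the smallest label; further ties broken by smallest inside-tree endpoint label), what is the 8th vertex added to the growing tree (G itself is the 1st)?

H

Grow the tree from G using Prim:
Step 1: frontier [G-I 13] → take G-I (13); add I.
Step 2: frontier [E-I 1] → take E-I (1); add E.
Step 3: frontier [C-E 2, E-K 10] → take C-E (2); add C.
Step 4: frontier [C-J 2, C-F 15, E-K 10] → take C-J (2); add J.
Step 5: frontier [C-F 15, E-K 10, D-J 7] → take D-J (7); add D.
Step 6: frontier [C-F 15, D-F 3, E-K 10] → take D-F (3); add F.
Step 7: frontier [E-K 10, F-H 2] → take F-H (2); add H.
Step 8: frontier [E-K 10, H-K 8] → take H-K (8); add K.
Vertex order: G, I, E, C, J, D, F, H, K. The 8th vertex is H.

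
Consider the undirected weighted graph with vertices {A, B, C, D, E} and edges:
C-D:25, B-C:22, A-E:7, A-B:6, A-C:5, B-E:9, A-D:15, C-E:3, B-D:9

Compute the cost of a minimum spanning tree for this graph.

Kruskal's algorithm — process edges by increasing weight (ties by edge label):
C-E (3): add — endpoints in different components.
A-C (5): add — endpoints in different components.
A-B (6): add — endpoints in different components.
A-E (7): skip — A and E already connected.
B-D (9): add — endpoints in different components.
MST edges: C-E, A-C, A-B, B-D; total weight 3+5+6+9 = 23.

23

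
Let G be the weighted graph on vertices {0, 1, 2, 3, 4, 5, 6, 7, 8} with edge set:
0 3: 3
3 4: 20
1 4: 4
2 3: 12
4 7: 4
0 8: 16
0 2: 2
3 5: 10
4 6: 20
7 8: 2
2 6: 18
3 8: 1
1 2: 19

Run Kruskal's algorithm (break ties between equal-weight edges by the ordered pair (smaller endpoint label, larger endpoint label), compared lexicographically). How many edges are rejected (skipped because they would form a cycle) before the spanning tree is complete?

Kruskal's algorithm — process edges by increasing weight (ties by edge label):
3 8 (1): add — endpoints in different components.
0 2 (2): add — endpoints in different components.
7 8 (2): add — endpoints in different components.
0 3 (3): add — endpoints in different components.
1 4 (4): add — endpoints in different components.
4 7 (4): add — endpoints in different components.
3 5 (10): add — endpoints in different components.
2 3 (12): skip — 2 and 3 already connected.
0 8 (16): skip — 0 and 8 already connected.
2 6 (18): add — endpoints in different components.
Edges rejected before the tree was complete: 2.

2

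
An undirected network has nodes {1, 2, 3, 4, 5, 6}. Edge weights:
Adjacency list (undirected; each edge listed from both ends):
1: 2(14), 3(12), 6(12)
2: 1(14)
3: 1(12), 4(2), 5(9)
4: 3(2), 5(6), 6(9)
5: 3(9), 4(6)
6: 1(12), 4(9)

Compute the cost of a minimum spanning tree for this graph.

43

Kruskal's algorithm — process edges by increasing weight (ties by edge label):
3—4 (2): add — endpoints in different components.
4—5 (6): add — endpoints in different components.
3—5 (9): skip — 3 and 5 already connected.
4—6 (9): add — endpoints in different components.
1—3 (12): add — endpoints in different components.
1—6 (12): skip — 1 and 6 already connected.
1—2 (14): add — endpoints in different components.
MST edges: 3—4, 4—5, 4—6, 1—3, 1—2; total weight 2+6+9+12+14 = 43.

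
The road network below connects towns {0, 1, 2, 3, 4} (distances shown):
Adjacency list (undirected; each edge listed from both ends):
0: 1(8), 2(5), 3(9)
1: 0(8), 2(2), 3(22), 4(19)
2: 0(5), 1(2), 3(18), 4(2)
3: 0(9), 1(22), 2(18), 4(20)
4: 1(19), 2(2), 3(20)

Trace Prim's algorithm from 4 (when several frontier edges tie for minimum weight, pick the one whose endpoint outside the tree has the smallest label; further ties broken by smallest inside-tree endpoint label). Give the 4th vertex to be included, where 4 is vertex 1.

Prim's algorithm from 4:
Step 1: cheapest edge leaving the tree is 2–4 (2); add 2.
Step 2: cheapest edge leaving the tree is 1–2 (2); add 1.
Step 3: cheapest edge leaving the tree is 0–2 (5); add 0.
Step 4: cheapest edge leaving the tree is 0–3 (9); add 3.
Vertex order: 4, 2, 1, 0, 3. The 4th vertex is 0.

0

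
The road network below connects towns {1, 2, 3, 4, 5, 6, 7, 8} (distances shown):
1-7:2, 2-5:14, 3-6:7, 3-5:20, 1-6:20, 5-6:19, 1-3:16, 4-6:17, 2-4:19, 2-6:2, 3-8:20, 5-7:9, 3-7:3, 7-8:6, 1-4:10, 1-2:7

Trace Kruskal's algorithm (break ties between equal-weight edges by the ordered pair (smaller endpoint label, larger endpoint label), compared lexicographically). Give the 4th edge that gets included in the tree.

Kruskal: consider edges lightest-first.
1-7 (2): add — endpoints in different components.
2-6 (2): add — endpoints in different components.
3-7 (3): add — endpoints in different components.
7-8 (6): add — endpoints in different components.
1-2 (7): add — endpoints in different components.
3-6 (7): skip — 3 and 6 already connected.
5-7 (9): add — endpoints in different components.
1-4 (10): add — endpoints in different components.
The 4th edge added is 7-8.

7-8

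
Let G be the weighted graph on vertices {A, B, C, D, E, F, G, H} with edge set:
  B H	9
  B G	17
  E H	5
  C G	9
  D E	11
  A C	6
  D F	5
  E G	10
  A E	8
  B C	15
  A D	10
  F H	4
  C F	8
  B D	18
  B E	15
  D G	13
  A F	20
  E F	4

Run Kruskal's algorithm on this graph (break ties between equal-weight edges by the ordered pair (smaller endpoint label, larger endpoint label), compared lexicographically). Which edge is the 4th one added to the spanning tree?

A-C

Kruskal's algorithm — process edges by increasing weight (ties by edge label):
E F (4): add — endpoints in different components.
F H (4): add — endpoints in different components.
D F (5): add — endpoints in different components.
E H (5): skip — E and H already connected.
A C (6): add — endpoints in different components.
A E (8): add — endpoints in different components.
C F (8): skip — C and F already connected.
B H (9): add — endpoints in different components.
C G (9): add — endpoints in different components.
The 4th edge added is A C.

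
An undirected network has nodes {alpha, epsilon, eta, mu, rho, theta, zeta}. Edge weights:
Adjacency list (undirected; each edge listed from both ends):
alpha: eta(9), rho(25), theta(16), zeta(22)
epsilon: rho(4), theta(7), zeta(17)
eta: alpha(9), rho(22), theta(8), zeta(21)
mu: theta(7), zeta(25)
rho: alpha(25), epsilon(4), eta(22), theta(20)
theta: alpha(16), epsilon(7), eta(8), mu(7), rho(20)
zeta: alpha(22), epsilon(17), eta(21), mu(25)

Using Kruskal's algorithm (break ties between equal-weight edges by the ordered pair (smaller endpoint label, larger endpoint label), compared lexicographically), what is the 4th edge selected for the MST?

eta-theta

Sort edges by weight, then run Kruskal:
epsilon—rho (4): add — endpoints in different components.
epsilon—theta (7): add — endpoints in different components.
mu—theta (7): add — endpoints in different components.
eta—theta (8): add — endpoints in different components.
alpha—eta (9): add — endpoints in different components.
alpha—theta (16): skip — alpha and theta already connected.
epsilon—zeta (17): add — endpoints in different components.
The 4th edge added is eta—theta.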